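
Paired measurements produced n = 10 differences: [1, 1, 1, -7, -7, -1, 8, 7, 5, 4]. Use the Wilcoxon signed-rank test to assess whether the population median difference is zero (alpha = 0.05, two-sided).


Step 1: Drop any zero differences (none here) and take |d_i|.
|d| = [1, 1, 1, 7, 7, 1, 8, 7, 5, 4]
Step 2: Midrank |d_i| (ties get averaged ranks).
ranks: |1|->2.5, |1|->2.5, |1|->2.5, |7|->8, |7|->8, |1|->2.5, |8|->10, |7|->8, |5|->6, |4|->5
Step 3: Attach original signs; sum ranks with positive sign and with negative sign.
W+ = 2.5 + 2.5 + 2.5 + 10 + 8 + 6 + 5 = 36.5
W- = 8 + 8 + 2.5 = 18.5
(Check: W+ + W- = 55 should equal n(n+1)/2 = 55.)
Step 4: Test statistic W = min(W+, W-) = 18.5.
Step 5: Ties in |d|, so use the tie-corrected normal approximation.
        E[W] = n(n+1)/4 = 10*11/4 = 27.5.
        Tie groups: |d|=1 (t=4), |d|=7 (t=3); sum(t^3 - t) = 84.
        Var[W] = n(n+1)(2n+1)/24 - sum(t^3-t)/48 = 2310/24 - 84/48 = 94.5.
        z = (W - E[W]) / sqrt(Var[W]) = (18.5 - 27.5) / 9.7211 = -0.9258.
        Two-sided p = 2*Phi(z) = 0.354539.
Step 6: alpha = 0.05. fail to reject H0.

W+ = 36.5, W- = 18.5, W = min = 18.5, p = 0.354539, fail to reject H0.


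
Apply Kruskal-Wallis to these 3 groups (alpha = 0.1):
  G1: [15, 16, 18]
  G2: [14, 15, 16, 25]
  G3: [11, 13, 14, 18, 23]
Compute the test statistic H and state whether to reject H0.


Step 1: Combine all N = 12 observations and assign midranks.
sorted (value, group, rank): (11,G3,1), (13,G3,2), (14,G2,3.5), (14,G3,3.5), (15,G1,5.5), (15,G2,5.5), (16,G1,7.5), (16,G2,7.5), (18,G1,9.5), (18,G3,9.5), (23,G3,11), (25,G2,12)
Step 2: Sum ranks within each group.
R_1 = 22.5 (n_1 = 3)
R_2 = 28.5 (n_2 = 4)
R_3 = 27 (n_3 = 5)
Step 3: H = 12/(N(N+1)) * sum(R_i^2/n_i) - 3(N+1)
     = 12/(12*13) * (22.5^2/3 + 28.5^2/4 + 27^2/5) - 3*13
     = 0.076923 * 517.612 - 39
     = 0.816346.
Step 4: Ties present; correction factor C = 1 - 24/(12^3 - 12) = 0.986014. Corrected H = 0.816346 / 0.986014 = 0.827926.
Step 5: Under H0, H ~ chi^2(2); p-value = 0.661026.
Step 6: alpha = 0.1. fail to reject H0.

H = 0.8279, df = 2, p = 0.661026, fail to reject H0.


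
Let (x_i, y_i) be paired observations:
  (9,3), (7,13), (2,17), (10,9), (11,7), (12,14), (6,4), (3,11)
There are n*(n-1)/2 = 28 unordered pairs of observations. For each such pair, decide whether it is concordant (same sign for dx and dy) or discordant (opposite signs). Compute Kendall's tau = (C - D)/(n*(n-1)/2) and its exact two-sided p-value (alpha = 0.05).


Step 1: Enumerate the 28 unordered pairs (i,j) with i<j and classify each by sign(x_j-x_i) * sign(y_j-y_i).
  (1,2):dx=-2,dy=+10->D; (1,3):dx=-7,dy=+14->D; (1,4):dx=+1,dy=+6->C; (1,5):dx=+2,dy=+4->C
  (1,6):dx=+3,dy=+11->C; (1,7):dx=-3,dy=+1->D; (1,8):dx=-6,dy=+8->D; (2,3):dx=-5,dy=+4->D
  (2,4):dx=+3,dy=-4->D; (2,5):dx=+4,dy=-6->D; (2,6):dx=+5,dy=+1->C; (2,7):dx=-1,dy=-9->C
  (2,8):dx=-4,dy=-2->C; (3,4):dx=+8,dy=-8->D; (3,5):dx=+9,dy=-10->D; (3,6):dx=+10,dy=-3->D
  (3,7):dx=+4,dy=-13->D; (3,8):dx=+1,dy=-6->D; (4,5):dx=+1,dy=-2->D; (4,6):dx=+2,dy=+5->C
  (4,7):dx=-4,dy=-5->C; (4,8):dx=-7,dy=+2->D; (5,6):dx=+1,dy=+7->C; (5,7):dx=-5,dy=-3->C
  (5,8):dx=-8,dy=+4->D; (6,7):dx=-6,dy=-10->C; (6,8):dx=-9,dy=-3->C; (7,8):dx=-3,dy=+7->D
Step 2: C = 12, D = 16, total pairs = 28.
Step 3: tau = (C - D)/(n(n-1)/2) = (12 - 16)/28 = -0.142857.
Step 4: Exact two-sided p-value (enumerate n! = 40320 permutations of y under H0): p = 0.719544.
Step 5: alpha = 0.05. fail to reject H0.

tau_b = -0.1429 (C=12, D=16), p = 0.719544, fail to reject H0.


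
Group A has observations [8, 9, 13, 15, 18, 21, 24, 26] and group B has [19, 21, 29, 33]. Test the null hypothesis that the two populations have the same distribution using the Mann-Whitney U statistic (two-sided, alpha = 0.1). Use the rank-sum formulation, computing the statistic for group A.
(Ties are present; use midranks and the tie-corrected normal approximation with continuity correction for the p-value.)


Step 1: Combine and sort all 12 observations; assign midranks.
sorted (value, group): (8,X), (9,X), (13,X), (15,X), (18,X), (19,Y), (21,X), (21,Y), (24,X), (26,X), (29,Y), (33,Y)
ranks: 8->1, 9->2, 13->3, 15->4, 18->5, 19->6, 21->7.5, 21->7.5, 24->9, 26->10, 29->11, 33->12
Step 2: Rank sum for X: R1 = 1 + 2 + 3 + 4 + 5 + 7.5 + 9 + 10 = 41.5.
Step 3: U_X = R1 - n1(n1+1)/2 = 41.5 - 8*9/2 = 41.5 - 36 = 5.5.
       U_Y = n1*n2 - U_X = 32 - 5.5 = 26.5.
Step 4: Ties are present, so use the tie-corrected normal approximation (with continuity correction) for the p-value.
Step 5: p-value = 0.088869; compare to alpha = 0.1. reject H0.

U_X = 5.5, p = 0.088869, reject H0 at alpha = 0.1.


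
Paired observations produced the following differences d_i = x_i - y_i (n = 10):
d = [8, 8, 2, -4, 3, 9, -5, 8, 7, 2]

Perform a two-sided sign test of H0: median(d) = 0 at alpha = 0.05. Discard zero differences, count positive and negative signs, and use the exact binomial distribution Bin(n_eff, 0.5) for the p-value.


Step 1: Discard zero differences. Original n = 10; n_eff = number of nonzero differences = 10.
Nonzero differences (with sign): +8, +8, +2, -4, +3, +9, -5, +8, +7, +2
Step 2: Count signs: positive = 8, negative = 2.
Step 3: Under H0: P(positive) = 0.5, so the number of positives S ~ Bin(10, 0.5).
Step 4: Two-sided exact p-value = sum of Bin(10,0.5) probabilities at or below the observed probability = 0.109375.
Step 5: alpha = 0.05. fail to reject H0.

n_eff = 10, pos = 8, neg = 2, p = 0.109375, fail to reject H0.


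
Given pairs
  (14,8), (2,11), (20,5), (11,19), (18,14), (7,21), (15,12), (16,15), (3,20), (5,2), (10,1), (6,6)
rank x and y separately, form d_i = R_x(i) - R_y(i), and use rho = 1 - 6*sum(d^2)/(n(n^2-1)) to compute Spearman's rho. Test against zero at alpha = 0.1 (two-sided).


Step 1: Rank x and y separately (midranks; no ties here).
rank(x): 14->8, 2->1, 20->12, 11->7, 18->11, 7->5, 15->9, 16->10, 3->2, 5->3, 10->6, 6->4
rank(y): 8->5, 11->6, 5->3, 19->10, 14->8, 21->12, 12->7, 15->9, 20->11, 2->2, 1->1, 6->4
Step 2: d_i = R_x(i) - R_y(i); compute d_i^2.
  (8-5)^2=9, (1-6)^2=25, (12-3)^2=81, (7-10)^2=9, (11-8)^2=9, (5-12)^2=49, (9-7)^2=4, (10-9)^2=1, (2-11)^2=81, (3-2)^2=1, (6-1)^2=25, (4-4)^2=0
sum(d^2) = 294.
Step 3: rho = 1 - 6*294 / (12*(12^2 - 1)) = 1 - 1764/1716 = -0.027972.
Step 4: Under H0, t = rho * sqrt((n-2)/(1-rho^2)) = -0.0885 ~ t(10).
Step 5: Two-sided p-value from the t-distribution with 10 df = 0.931234.
Step 6: alpha = 0.1. fail to reject H0.

rho = -0.0280, p = 0.931234, fail to reject H0 at alpha = 0.1.


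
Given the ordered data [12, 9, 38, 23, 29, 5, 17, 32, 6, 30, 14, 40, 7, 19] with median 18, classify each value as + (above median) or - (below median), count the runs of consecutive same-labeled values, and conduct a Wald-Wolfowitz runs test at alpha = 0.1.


Step 1: Compute median = 18; label A = above, B = below.
Labels in order: BBAAABBABABABA  (n_A = 7, n_B = 7)
Step 2: Count runs R = 10.
Step 3: Under H0 (random ordering), E[R] = 2*n_A*n_B/(n_A+n_B) + 1 = 2*7*7/14 + 1 = 8.0000.
        Var[R] = 2*n_A*n_B*(2*n_A*n_B - n_A - n_B) / ((n_A+n_B)^2 * (n_A+n_B-1)) = 8232/2548 = 3.2308.
        SD[R] = 1.7974.
Step 4: Continuity-corrected z = (R - 0.5 - E[R]) / SD[R] = (10 - 0.5 - 8.0000) / 1.7974 = 0.8345.
Step 5: Two-sided p-value via normal approximation = 2*(1 - Phi(|z|)) = 0.403986.
Step 6: alpha = 0.1. fail to reject H0.

R = 10, z = 0.8345, p = 0.403986, fail to reject H0.


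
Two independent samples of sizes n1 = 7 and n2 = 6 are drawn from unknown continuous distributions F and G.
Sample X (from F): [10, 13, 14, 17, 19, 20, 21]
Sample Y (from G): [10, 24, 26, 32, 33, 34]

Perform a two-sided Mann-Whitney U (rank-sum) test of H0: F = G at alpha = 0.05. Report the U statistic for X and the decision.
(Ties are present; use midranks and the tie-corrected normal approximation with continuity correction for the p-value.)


Step 1: Combine and sort all 13 observations; assign midranks.
sorted (value, group): (10,X), (10,Y), (13,X), (14,X), (17,X), (19,X), (20,X), (21,X), (24,Y), (26,Y), (32,Y), (33,Y), (34,Y)
ranks: 10->1.5, 10->1.5, 13->3, 14->4, 17->5, 19->6, 20->7, 21->8, 24->9, 26->10, 32->11, 33->12, 34->13
Step 2: Rank sum for X: R1 = 1.5 + 3 + 4 + 5 + 6 + 7 + 8 = 34.5.
Step 3: U_X = R1 - n1(n1+1)/2 = 34.5 - 7*8/2 = 34.5 - 28 = 6.5.
       U_Y = n1*n2 - U_X = 42 - 6.5 = 35.5.
Step 4: Ties are present, so use the tie-corrected normal approximation (with continuity correction) for the p-value.
Step 5: p-value = 0.045204; compare to alpha = 0.05. reject H0.

U_X = 6.5, p = 0.045204, reject H0 at alpha = 0.05.


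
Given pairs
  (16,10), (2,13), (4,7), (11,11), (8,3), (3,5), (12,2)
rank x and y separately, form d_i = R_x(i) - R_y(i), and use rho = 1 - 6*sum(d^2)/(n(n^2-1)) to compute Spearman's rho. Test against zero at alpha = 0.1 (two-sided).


Step 1: Rank x and y separately (midranks; no ties here).
rank(x): 16->7, 2->1, 4->3, 11->5, 8->4, 3->2, 12->6
rank(y): 10->5, 13->7, 7->4, 11->6, 3->2, 5->3, 2->1
Step 2: d_i = R_x(i) - R_y(i); compute d_i^2.
  (7-5)^2=4, (1-7)^2=36, (3-4)^2=1, (5-6)^2=1, (4-2)^2=4, (2-3)^2=1, (6-1)^2=25
sum(d^2) = 72.
Step 3: rho = 1 - 6*72 / (7*(7^2 - 1)) = 1 - 432/336 = -0.285714.
Step 4: Under H0, t = rho * sqrt((n-2)/(1-rho^2)) = -0.6667 ~ t(5).
Step 5: Two-sided p-value from the t-distribution with 5 df = 0.534509.
Step 6: alpha = 0.1. fail to reject H0.

rho = -0.2857, p = 0.534509, fail to reject H0 at alpha = 0.1.


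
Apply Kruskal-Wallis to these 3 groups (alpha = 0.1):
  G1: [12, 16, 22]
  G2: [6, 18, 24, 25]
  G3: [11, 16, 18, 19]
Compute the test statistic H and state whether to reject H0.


Step 1: Combine all N = 11 observations and assign midranks.
sorted (value, group, rank): (6,G2,1), (11,G3,2), (12,G1,3), (16,G1,4.5), (16,G3,4.5), (18,G2,6.5), (18,G3,6.5), (19,G3,8), (22,G1,9), (24,G2,10), (25,G2,11)
Step 2: Sum ranks within each group.
R_1 = 16.5 (n_1 = 3)
R_2 = 28.5 (n_2 = 4)
R_3 = 21 (n_3 = 4)
Step 3: H = 12/(N(N+1)) * sum(R_i^2/n_i) - 3(N+1)
     = 12/(11*12) * (16.5^2/3 + 28.5^2/4 + 21^2/4) - 3*12
     = 0.090909 * 404.062 - 36
     = 0.732955.
Step 4: Ties present; correction factor C = 1 - 12/(11^3 - 11) = 0.990909. Corrected H = 0.732955 / 0.990909 = 0.739679.
Step 5: Under H0, H ~ chi^2(2); p-value = 0.690845.
Step 6: alpha = 0.1. fail to reject H0.

H = 0.7397, df = 2, p = 0.690845, fail to reject H0.


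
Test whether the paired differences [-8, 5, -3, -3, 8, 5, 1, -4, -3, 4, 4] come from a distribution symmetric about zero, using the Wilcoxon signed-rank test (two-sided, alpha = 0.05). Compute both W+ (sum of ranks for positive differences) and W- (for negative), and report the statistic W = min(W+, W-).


Step 1: Drop any zero differences (none here) and take |d_i|.
|d| = [8, 5, 3, 3, 8, 5, 1, 4, 3, 4, 4]
Step 2: Midrank |d_i| (ties get averaged ranks).
ranks: |8|->10.5, |5|->8.5, |3|->3, |3|->3, |8|->10.5, |5|->8.5, |1|->1, |4|->6, |3|->3, |4|->6, |4|->6
Step 3: Attach original signs; sum ranks with positive sign and with negative sign.
W+ = 8.5 + 10.5 + 8.5 + 1 + 6 + 6 = 40.5
W- = 10.5 + 3 + 3 + 6 + 3 = 25.5
(Check: W+ + W- = 66 should equal n(n+1)/2 = 66.)
Step 4: Test statistic W = min(W+, W-) = 25.5.
Step 5: Ties in |d|, so use the tie-corrected normal approximation.
        E[W] = n(n+1)/4 = 11*12/4 = 33.
        Tie groups: |d|=3 (t=3), |d|=4 (t=3), |d|=5 (t=2), |d|=8 (t=2); sum(t^3 - t) = 60.
        Var[W] = n(n+1)(2n+1)/24 - sum(t^3-t)/48 = 3036/24 - 60/48 = 125.25.
        z = (W - E[W]) / sqrt(Var[W]) = (25.5 - 33) / 11.1915 = -0.6702.
        Two-sided p = 2*Phi(z) = 0.502762.
Step 6: alpha = 0.05. fail to reject H0.

W+ = 40.5, W- = 25.5, W = min = 25.5, p = 0.502762, fail to reject H0.


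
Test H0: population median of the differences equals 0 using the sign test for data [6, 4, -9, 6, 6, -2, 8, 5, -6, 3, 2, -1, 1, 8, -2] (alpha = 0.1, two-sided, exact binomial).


Step 1: Discard zero differences. Original n = 15; n_eff = number of nonzero differences = 15.
Nonzero differences (with sign): +6, +4, -9, +6, +6, -2, +8, +5, -6, +3, +2, -1, +1, +8, -2
Step 2: Count signs: positive = 10, negative = 5.
Step 3: Under H0: P(positive) = 0.5, so the number of positives S ~ Bin(15, 0.5).
Step 4: Two-sided exact p-value = sum of Bin(15,0.5) probabilities at or below the observed probability = 0.301758.
Step 5: alpha = 0.1. fail to reject H0.

n_eff = 15, pos = 10, neg = 5, p = 0.301758, fail to reject H0.


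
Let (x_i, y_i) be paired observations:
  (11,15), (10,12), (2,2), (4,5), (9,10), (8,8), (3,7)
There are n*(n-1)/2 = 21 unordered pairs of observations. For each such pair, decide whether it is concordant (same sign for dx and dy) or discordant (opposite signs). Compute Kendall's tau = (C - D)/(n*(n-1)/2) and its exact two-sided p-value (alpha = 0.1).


Step 1: Enumerate the 21 unordered pairs (i,j) with i<j and classify each by sign(x_j-x_i) * sign(y_j-y_i).
  (1,2):dx=-1,dy=-3->C; (1,3):dx=-9,dy=-13->C; (1,4):dx=-7,dy=-10->C; (1,5):dx=-2,dy=-5->C
  (1,6):dx=-3,dy=-7->C; (1,7):dx=-8,dy=-8->C; (2,3):dx=-8,dy=-10->C; (2,4):dx=-6,dy=-7->C
  (2,5):dx=-1,dy=-2->C; (2,6):dx=-2,dy=-4->C; (2,7):dx=-7,dy=-5->C; (3,4):dx=+2,dy=+3->C
  (3,5):dx=+7,dy=+8->C; (3,6):dx=+6,dy=+6->C; (3,7):dx=+1,dy=+5->C; (4,5):dx=+5,dy=+5->C
  (4,6):dx=+4,dy=+3->C; (4,7):dx=-1,dy=+2->D; (5,6):dx=-1,dy=-2->C; (5,7):dx=-6,dy=-3->C
  (6,7):dx=-5,dy=-1->C
Step 2: C = 20, D = 1, total pairs = 21.
Step 3: tau = (C - D)/(n(n-1)/2) = (20 - 1)/21 = 0.904762.
Step 4: Exact two-sided p-value (enumerate n! = 5040 permutations of y under H0): p = 0.002778.
Step 5: alpha = 0.1. reject H0.

tau_b = 0.9048 (C=20, D=1), p = 0.002778, reject H0.


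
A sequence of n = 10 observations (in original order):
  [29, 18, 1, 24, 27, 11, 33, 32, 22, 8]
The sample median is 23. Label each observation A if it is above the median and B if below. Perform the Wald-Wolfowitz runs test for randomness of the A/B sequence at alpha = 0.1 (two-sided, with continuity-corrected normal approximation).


Step 1: Compute median = 23; label A = above, B = below.
Labels in order: ABBAABAABB  (n_A = 5, n_B = 5)
Step 2: Count runs R = 6.
Step 3: Under H0 (random ordering), E[R] = 2*n_A*n_B/(n_A+n_B) + 1 = 2*5*5/10 + 1 = 6.0000.
        Var[R] = 2*n_A*n_B*(2*n_A*n_B - n_A - n_B) / ((n_A+n_B)^2 * (n_A+n_B-1)) = 2000/900 = 2.2222.
        SD[R] = 1.4907.
Step 4: R = E[R], so z = 0 with no continuity correction.
Step 5: Two-sided p-value via normal approximation = 2*(1 - Phi(|z|)) = 1.000000.
Step 6: alpha = 0.1. fail to reject H0.

R = 6, z = 0.0000, p = 1.000000, fail to reject H0.


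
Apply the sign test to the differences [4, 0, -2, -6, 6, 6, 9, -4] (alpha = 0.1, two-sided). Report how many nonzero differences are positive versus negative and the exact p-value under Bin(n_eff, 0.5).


Step 1: Discard zero differences. Original n = 8; n_eff = number of nonzero differences = 7.
Nonzero differences (with sign): +4, -2, -6, +6, +6, +9, -4
Step 2: Count signs: positive = 4, negative = 3.
Step 3: Under H0: P(positive) = 0.5, so the number of positives S ~ Bin(7, 0.5).
Step 4: Two-sided exact p-value = sum of Bin(7,0.5) probabilities at or below the observed probability = 1.000000.
Step 5: alpha = 0.1. fail to reject H0.

n_eff = 7, pos = 4, neg = 3, p = 1.000000, fail to reject H0.


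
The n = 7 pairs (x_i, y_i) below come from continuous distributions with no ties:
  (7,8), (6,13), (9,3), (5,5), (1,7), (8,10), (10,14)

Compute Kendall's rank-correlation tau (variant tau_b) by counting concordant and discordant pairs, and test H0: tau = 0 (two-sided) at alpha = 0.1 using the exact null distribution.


Step 1: Enumerate the 21 unordered pairs (i,j) with i<j and classify each by sign(x_j-x_i) * sign(y_j-y_i).
  (1,2):dx=-1,dy=+5->D; (1,3):dx=+2,dy=-5->D; (1,4):dx=-2,dy=-3->C; (1,5):dx=-6,dy=-1->C
  (1,6):dx=+1,dy=+2->C; (1,7):dx=+3,dy=+6->C; (2,3):dx=+3,dy=-10->D; (2,4):dx=-1,dy=-8->C
  (2,5):dx=-5,dy=-6->C; (2,6):dx=+2,dy=-3->D; (2,7):dx=+4,dy=+1->C; (3,4):dx=-4,dy=+2->D
  (3,5):dx=-8,dy=+4->D; (3,6):dx=-1,dy=+7->D; (3,7):dx=+1,dy=+11->C; (4,5):dx=-4,dy=+2->D
  (4,6):dx=+3,dy=+5->C; (4,7):dx=+5,dy=+9->C; (5,6):dx=+7,dy=+3->C; (5,7):dx=+9,dy=+7->C
  (6,7):dx=+2,dy=+4->C
Step 2: C = 13, D = 8, total pairs = 21.
Step 3: tau = (C - D)/(n(n-1)/2) = (13 - 8)/21 = 0.238095.
Step 4: Exact two-sided p-value (enumerate n! = 5040 permutations of y under H0): p = 0.561905.
Step 5: alpha = 0.1. fail to reject H0.

tau_b = 0.2381 (C=13, D=8), p = 0.561905, fail to reject H0.


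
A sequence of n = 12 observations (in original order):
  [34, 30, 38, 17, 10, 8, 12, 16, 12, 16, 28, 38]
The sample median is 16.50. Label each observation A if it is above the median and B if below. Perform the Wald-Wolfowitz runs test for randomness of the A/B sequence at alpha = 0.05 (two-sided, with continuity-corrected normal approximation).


Step 1: Compute median = 16.50; label A = above, B = below.
Labels in order: AAAABBBBBBAA  (n_A = 6, n_B = 6)
Step 2: Count runs R = 3.
Step 3: Under H0 (random ordering), E[R] = 2*n_A*n_B/(n_A+n_B) + 1 = 2*6*6/12 + 1 = 7.0000.
        Var[R] = 2*n_A*n_B*(2*n_A*n_B - n_A - n_B) / ((n_A+n_B)^2 * (n_A+n_B-1)) = 4320/1584 = 2.7273.
        SD[R] = 1.6514.
Step 4: Continuity-corrected z = (R + 0.5 - E[R]) / SD[R] = (3 + 0.5 - 7.0000) / 1.6514 = -2.1194.
Step 5: Two-sided p-value via normal approximation = 2*(1 - Phi(|z|)) = 0.034060.
Step 6: alpha = 0.05. reject H0.

R = 3, z = -2.1194, p = 0.034060, reject H0.


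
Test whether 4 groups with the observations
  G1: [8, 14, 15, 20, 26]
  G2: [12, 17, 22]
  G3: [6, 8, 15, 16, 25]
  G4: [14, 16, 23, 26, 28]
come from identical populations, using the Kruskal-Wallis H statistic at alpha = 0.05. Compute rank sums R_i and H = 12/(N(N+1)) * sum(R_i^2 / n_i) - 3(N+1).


Step 1: Combine all N = 18 observations and assign midranks.
sorted (value, group, rank): (6,G3,1), (8,G1,2.5), (8,G3,2.5), (12,G2,4), (14,G1,5.5), (14,G4,5.5), (15,G1,7.5), (15,G3,7.5), (16,G3,9.5), (16,G4,9.5), (17,G2,11), (20,G1,12), (22,G2,13), (23,G4,14), (25,G3,15), (26,G1,16.5), (26,G4,16.5), (28,G4,18)
Step 2: Sum ranks within each group.
R_1 = 44 (n_1 = 5)
R_2 = 28 (n_2 = 3)
R_3 = 35.5 (n_3 = 5)
R_4 = 63.5 (n_4 = 5)
Step 3: H = 12/(N(N+1)) * sum(R_i^2/n_i) - 3(N+1)
     = 12/(18*19) * (44^2/5 + 28^2/3 + 35.5^2/5 + 63.5^2/5) - 3*19
     = 0.035088 * 1707.03 - 57
     = 2.895906.
Step 4: Ties present; correction factor C = 1 - 30/(18^3 - 18) = 0.994840. Corrected H = 2.895906 / 0.994840 = 2.910927.
Step 5: Under H0, H ~ chi^2(3); p-value = 0.405563.
Step 6: alpha = 0.05. fail to reject H0.

H = 2.9109, df = 3, p = 0.405563, fail to reject H0.


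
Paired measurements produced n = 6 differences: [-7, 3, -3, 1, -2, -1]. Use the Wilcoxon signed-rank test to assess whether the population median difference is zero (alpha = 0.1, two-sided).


Step 1: Drop any zero differences (none here) and take |d_i|.
|d| = [7, 3, 3, 1, 2, 1]
Step 2: Midrank |d_i| (ties get averaged ranks).
ranks: |7|->6, |3|->4.5, |3|->4.5, |1|->1.5, |2|->3, |1|->1.5
Step 3: Attach original signs; sum ranks with positive sign and with negative sign.
W+ = 4.5 + 1.5 = 6
W- = 6 + 4.5 + 3 + 1.5 = 15
(Check: W+ + W- = 21 should equal n(n+1)/2 = 21.)
Step 4: Test statistic W = min(W+, W-) = 6.
Step 5: Ties in |d|, so use the tie-corrected normal approximation.
        E[W] = n(n+1)/4 = 6*7/4 = 10.5.
        Tie groups: |d|=1 (t=2), |d|=3 (t=2); sum(t^3 - t) = 12.
        Var[W] = n(n+1)(2n+1)/24 - sum(t^3-t)/48 = 546/24 - 12/48 = 22.5.
        z = (W - E[W]) / sqrt(Var[W]) = (6 - 10.5) / 4.7434 = -0.9487.
        Two-sided p = 2*Phi(z) = 0.342782.
Step 6: alpha = 0.1. fail to reject H0.

W+ = 6, W- = 15, W = min = 6, p = 0.342782, fail to reject H0.


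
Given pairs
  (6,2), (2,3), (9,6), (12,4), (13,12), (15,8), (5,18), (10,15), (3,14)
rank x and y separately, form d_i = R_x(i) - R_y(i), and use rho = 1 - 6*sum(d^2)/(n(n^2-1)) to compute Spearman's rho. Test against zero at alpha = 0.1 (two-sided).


Step 1: Rank x and y separately (midranks; no ties here).
rank(x): 6->4, 2->1, 9->5, 12->7, 13->8, 15->9, 5->3, 10->6, 3->2
rank(y): 2->1, 3->2, 6->4, 4->3, 12->6, 8->5, 18->9, 15->8, 14->7
Step 2: d_i = R_x(i) - R_y(i); compute d_i^2.
  (4-1)^2=9, (1-2)^2=1, (5-4)^2=1, (7-3)^2=16, (8-6)^2=4, (9-5)^2=16, (3-9)^2=36, (6-8)^2=4, (2-7)^2=25
sum(d^2) = 112.
Step 3: rho = 1 - 6*112 / (9*(9^2 - 1)) = 1 - 672/720 = 0.066667.
Step 4: Under H0, t = rho * sqrt((n-2)/(1-rho^2)) = 0.1768 ~ t(7).
Step 5: Two-sided p-value from the t-distribution with 7 df = 0.864690.
Step 6: alpha = 0.1. fail to reject H0.

rho = 0.0667, p = 0.864690, fail to reject H0 at alpha = 0.1.


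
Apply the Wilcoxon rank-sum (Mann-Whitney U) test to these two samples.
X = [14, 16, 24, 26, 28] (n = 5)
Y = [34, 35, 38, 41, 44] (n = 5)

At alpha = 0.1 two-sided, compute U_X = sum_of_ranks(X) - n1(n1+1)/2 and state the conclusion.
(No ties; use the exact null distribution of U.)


Step 1: Combine and sort all 10 observations; assign midranks.
sorted (value, group): (14,X), (16,X), (24,X), (26,X), (28,X), (34,Y), (35,Y), (38,Y), (41,Y), (44,Y)
ranks: 14->1, 16->2, 24->3, 26->4, 28->5, 34->6, 35->7, 38->8, 41->9, 44->10
Step 2: Rank sum for X: R1 = 1 + 2 + 3 + 4 + 5 = 15.
Step 3: U_X = R1 - n1(n1+1)/2 = 15 - 5*6/2 = 15 - 15 = 0.
       U_Y = n1*n2 - U_X = 25 - 0 = 25.
Step 4: No ties, so the exact null distribution of U (based on enumerating the C(10,5) = 252 equally likely rank assignments) gives the two-sided p-value.
Step 5: p-value = 0.007937; compare to alpha = 0.1. reject H0.

U_X = 0, p = 0.007937, reject H0 at alpha = 0.1.


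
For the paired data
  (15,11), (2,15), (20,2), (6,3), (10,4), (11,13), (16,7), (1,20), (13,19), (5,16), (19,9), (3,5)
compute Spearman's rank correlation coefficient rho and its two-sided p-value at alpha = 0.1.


Step 1: Rank x and y separately (midranks; no ties here).
rank(x): 15->9, 2->2, 20->12, 6->5, 10->6, 11->7, 16->10, 1->1, 13->8, 5->4, 19->11, 3->3
rank(y): 11->7, 15->9, 2->1, 3->2, 4->3, 13->8, 7->5, 20->12, 19->11, 16->10, 9->6, 5->4
Step 2: d_i = R_x(i) - R_y(i); compute d_i^2.
  (9-7)^2=4, (2-9)^2=49, (12-1)^2=121, (5-2)^2=9, (6-3)^2=9, (7-8)^2=1, (10-5)^2=25, (1-12)^2=121, (8-11)^2=9, (4-10)^2=36, (11-6)^2=25, (3-4)^2=1
sum(d^2) = 410.
Step 3: rho = 1 - 6*410 / (12*(12^2 - 1)) = 1 - 2460/1716 = -0.433566.
Step 4: Under H0, t = rho * sqrt((n-2)/(1-rho^2)) = -1.5215 ~ t(10).
Step 5: Two-sided p-value from the t-distribution with 10 df = 0.159106.
Step 6: alpha = 0.1. fail to reject H0.

rho = -0.4336, p = 0.159106, fail to reject H0 at alpha = 0.1.


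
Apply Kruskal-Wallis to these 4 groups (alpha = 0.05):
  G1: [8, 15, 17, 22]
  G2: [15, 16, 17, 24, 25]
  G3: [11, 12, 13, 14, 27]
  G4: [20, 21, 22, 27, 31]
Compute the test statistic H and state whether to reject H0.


Step 1: Combine all N = 19 observations and assign midranks.
sorted (value, group, rank): (8,G1,1), (11,G3,2), (12,G3,3), (13,G3,4), (14,G3,5), (15,G1,6.5), (15,G2,6.5), (16,G2,8), (17,G1,9.5), (17,G2,9.5), (20,G4,11), (21,G4,12), (22,G1,13.5), (22,G4,13.5), (24,G2,15), (25,G2,16), (27,G3,17.5), (27,G4,17.5), (31,G4,19)
Step 2: Sum ranks within each group.
R_1 = 30.5 (n_1 = 4)
R_2 = 55 (n_2 = 5)
R_3 = 31.5 (n_3 = 5)
R_4 = 73 (n_4 = 5)
Step 3: H = 12/(N(N+1)) * sum(R_i^2/n_i) - 3(N+1)
     = 12/(19*20) * (30.5^2/4 + 55^2/5 + 31.5^2/5 + 73^2/5) - 3*20
     = 0.031579 * 2101.81 - 60
     = 6.373026.
Step 4: Ties present; correction factor C = 1 - 24/(19^3 - 19) = 0.996491. Corrected H = 6.373026 / 0.996491 = 6.395467.
Step 5: Under H0, H ~ chi^2(3); p-value = 0.093877.
Step 6: alpha = 0.05. fail to reject H0.

H = 6.3955, df = 3, p = 0.093877, fail to reject H0.


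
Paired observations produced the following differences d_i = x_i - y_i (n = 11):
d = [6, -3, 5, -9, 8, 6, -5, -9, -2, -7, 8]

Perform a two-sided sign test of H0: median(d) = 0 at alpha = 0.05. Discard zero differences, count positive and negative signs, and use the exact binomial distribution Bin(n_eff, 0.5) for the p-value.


Step 1: Discard zero differences. Original n = 11; n_eff = number of nonzero differences = 11.
Nonzero differences (with sign): +6, -3, +5, -9, +8, +6, -5, -9, -2, -7, +8
Step 2: Count signs: positive = 5, negative = 6.
Step 3: Under H0: P(positive) = 0.5, so the number of positives S ~ Bin(11, 0.5).
Step 4: Two-sided exact p-value = sum of Bin(11,0.5) probabilities at or below the observed probability = 1.000000.
Step 5: alpha = 0.05. fail to reject H0.

n_eff = 11, pos = 5, neg = 6, p = 1.000000, fail to reject H0.


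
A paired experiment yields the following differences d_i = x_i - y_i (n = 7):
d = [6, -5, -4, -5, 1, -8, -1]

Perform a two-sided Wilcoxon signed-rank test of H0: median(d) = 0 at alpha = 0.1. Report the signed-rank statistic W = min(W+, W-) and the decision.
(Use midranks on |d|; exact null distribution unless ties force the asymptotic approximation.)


Step 1: Drop any zero differences (none here) and take |d_i|.
|d| = [6, 5, 4, 5, 1, 8, 1]
Step 2: Midrank |d_i| (ties get averaged ranks).
ranks: |6|->6, |5|->4.5, |4|->3, |5|->4.5, |1|->1.5, |8|->7, |1|->1.5
Step 3: Attach original signs; sum ranks with positive sign and with negative sign.
W+ = 6 + 1.5 = 7.5
W- = 4.5 + 3 + 4.5 + 7 + 1.5 = 20.5
(Check: W+ + W- = 28 should equal n(n+1)/2 = 28.)
Step 4: Test statistic W = min(W+, W-) = 7.5.
Step 5: Ties in |d|, so use the tie-corrected normal approximation.
        E[W] = n(n+1)/4 = 7*8/4 = 14.
        Tie groups: |d|=1 (t=2), |d|=5 (t=2); sum(t^3 - t) = 12.
        Var[W] = n(n+1)(2n+1)/24 - sum(t^3-t)/48 = 840/24 - 12/48 = 34.75.
        z = (W - E[W]) / sqrt(Var[W]) = (7.5 - 14) / 5.8949 = -1.1026.
        Two-sided p = 2*Phi(z) = 0.270181.
Step 6: alpha = 0.1. fail to reject H0.

W+ = 7.5, W- = 20.5, W = min = 7.5, p = 0.270181, fail to reject H0.


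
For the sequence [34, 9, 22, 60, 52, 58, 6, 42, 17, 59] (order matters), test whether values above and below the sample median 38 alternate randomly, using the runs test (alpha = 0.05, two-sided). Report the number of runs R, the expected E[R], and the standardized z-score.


Step 1: Compute median = 38; label A = above, B = below.
Labels in order: BBBAAABABA  (n_A = 5, n_B = 5)
Step 2: Count runs R = 6.
Step 3: Under H0 (random ordering), E[R] = 2*n_A*n_B/(n_A+n_B) + 1 = 2*5*5/10 + 1 = 6.0000.
        Var[R] = 2*n_A*n_B*(2*n_A*n_B - n_A - n_B) / ((n_A+n_B)^2 * (n_A+n_B-1)) = 2000/900 = 2.2222.
        SD[R] = 1.4907.
Step 4: R = E[R], so z = 0 with no continuity correction.
Step 5: Two-sided p-value via normal approximation = 2*(1 - Phi(|z|)) = 1.000000.
Step 6: alpha = 0.05. fail to reject H0.

R = 6, z = 0.0000, p = 1.000000, fail to reject H0.


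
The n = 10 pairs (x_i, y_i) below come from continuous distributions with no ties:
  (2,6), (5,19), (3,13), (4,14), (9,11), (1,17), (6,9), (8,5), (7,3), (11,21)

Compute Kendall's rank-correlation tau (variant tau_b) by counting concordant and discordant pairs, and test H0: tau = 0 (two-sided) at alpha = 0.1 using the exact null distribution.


Step 1: Enumerate the 45 unordered pairs (i,j) with i<j and classify each by sign(x_j-x_i) * sign(y_j-y_i).
  (1,2):dx=+3,dy=+13->C; (1,3):dx=+1,dy=+7->C; (1,4):dx=+2,dy=+8->C; (1,5):dx=+7,dy=+5->C
  (1,6):dx=-1,dy=+11->D; (1,7):dx=+4,dy=+3->C; (1,8):dx=+6,dy=-1->D; (1,9):dx=+5,dy=-3->D
  (1,10):dx=+9,dy=+15->C; (2,3):dx=-2,dy=-6->C; (2,4):dx=-1,dy=-5->C; (2,5):dx=+4,dy=-8->D
  (2,6):dx=-4,dy=-2->C; (2,7):dx=+1,dy=-10->D; (2,8):dx=+3,dy=-14->D; (2,9):dx=+2,dy=-16->D
  (2,10):dx=+6,dy=+2->C; (3,4):dx=+1,dy=+1->C; (3,5):dx=+6,dy=-2->D; (3,6):dx=-2,dy=+4->D
  (3,7):dx=+3,dy=-4->D; (3,8):dx=+5,dy=-8->D; (3,9):dx=+4,dy=-10->D; (3,10):dx=+8,dy=+8->C
  (4,5):dx=+5,dy=-3->D; (4,6):dx=-3,dy=+3->D; (4,7):dx=+2,dy=-5->D; (4,8):dx=+4,dy=-9->D
  (4,9):dx=+3,dy=-11->D; (4,10):dx=+7,dy=+7->C; (5,6):dx=-8,dy=+6->D; (5,7):dx=-3,dy=-2->C
  (5,8):dx=-1,dy=-6->C; (5,9):dx=-2,dy=-8->C; (5,10):dx=+2,dy=+10->C; (6,7):dx=+5,dy=-8->D
  (6,8):dx=+7,dy=-12->D; (6,9):dx=+6,dy=-14->D; (6,10):dx=+10,dy=+4->C; (7,8):dx=+2,dy=-4->D
  (7,9):dx=+1,dy=-6->D; (7,10):dx=+5,dy=+12->C; (8,9):dx=-1,dy=-2->C; (8,10):dx=+3,dy=+16->C
  (9,10):dx=+4,dy=+18->C
Step 2: C = 22, D = 23, total pairs = 45.
Step 3: tau = (C - D)/(n(n-1)/2) = (22 - 23)/45 = -0.022222.
Step 4: Exact two-sided p-value (enumerate n! = 3628800 permutations of y under H0): p = 1.000000.
Step 5: alpha = 0.1. fail to reject H0.

tau_b = -0.0222 (C=22, D=23), p = 1.000000, fail to reject H0.


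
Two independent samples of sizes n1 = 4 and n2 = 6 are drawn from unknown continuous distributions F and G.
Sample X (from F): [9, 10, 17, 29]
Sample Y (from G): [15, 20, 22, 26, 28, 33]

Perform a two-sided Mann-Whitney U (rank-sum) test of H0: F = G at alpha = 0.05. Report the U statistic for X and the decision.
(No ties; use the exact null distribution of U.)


Step 1: Combine and sort all 10 observations; assign midranks.
sorted (value, group): (9,X), (10,X), (15,Y), (17,X), (20,Y), (22,Y), (26,Y), (28,Y), (29,X), (33,Y)
ranks: 9->1, 10->2, 15->3, 17->4, 20->5, 22->6, 26->7, 28->8, 29->9, 33->10
Step 2: Rank sum for X: R1 = 1 + 2 + 4 + 9 = 16.
Step 3: U_X = R1 - n1(n1+1)/2 = 16 - 4*5/2 = 16 - 10 = 6.
       U_Y = n1*n2 - U_X = 24 - 6 = 18.
Step 4: No ties, so the exact null distribution of U (based on enumerating the C(10,4) = 210 equally likely rank assignments) gives the two-sided p-value.
Step 5: p-value = 0.257143; compare to alpha = 0.05. fail to reject H0.

U_X = 6, p = 0.257143, fail to reject H0 at alpha = 0.05.


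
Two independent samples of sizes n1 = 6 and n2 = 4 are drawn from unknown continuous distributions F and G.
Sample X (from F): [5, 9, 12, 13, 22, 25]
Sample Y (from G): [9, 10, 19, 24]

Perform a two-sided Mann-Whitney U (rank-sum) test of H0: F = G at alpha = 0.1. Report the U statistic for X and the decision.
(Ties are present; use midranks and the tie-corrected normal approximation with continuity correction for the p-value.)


Step 1: Combine and sort all 10 observations; assign midranks.
sorted (value, group): (5,X), (9,X), (9,Y), (10,Y), (12,X), (13,X), (19,Y), (22,X), (24,Y), (25,X)
ranks: 5->1, 9->2.5, 9->2.5, 10->4, 12->5, 13->6, 19->7, 22->8, 24->9, 25->10
Step 2: Rank sum for X: R1 = 1 + 2.5 + 5 + 6 + 8 + 10 = 32.5.
Step 3: U_X = R1 - n1(n1+1)/2 = 32.5 - 6*7/2 = 32.5 - 21 = 11.5.
       U_Y = n1*n2 - U_X = 24 - 11.5 = 12.5.
Step 4: Ties are present, so use the tie-corrected normal approximation (with continuity correction) for the p-value.
Step 5: p-value = 1.000000; compare to alpha = 0.1. fail to reject H0.

U_X = 11.5, p = 1.000000, fail to reject H0 at alpha = 0.1.


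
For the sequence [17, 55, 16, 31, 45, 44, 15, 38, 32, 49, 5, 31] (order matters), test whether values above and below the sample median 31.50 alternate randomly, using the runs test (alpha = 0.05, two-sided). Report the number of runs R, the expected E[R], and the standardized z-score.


Step 1: Compute median = 31.50; label A = above, B = below.
Labels in order: BABBAABAAABB  (n_A = 6, n_B = 6)
Step 2: Count runs R = 7.
Step 3: Under H0 (random ordering), E[R] = 2*n_A*n_B/(n_A+n_B) + 1 = 2*6*6/12 + 1 = 7.0000.
        Var[R] = 2*n_A*n_B*(2*n_A*n_B - n_A - n_B) / ((n_A+n_B)^2 * (n_A+n_B-1)) = 4320/1584 = 2.7273.
        SD[R] = 1.6514.
Step 4: R = E[R], so z = 0 with no continuity correction.
Step 5: Two-sided p-value via normal approximation = 2*(1 - Phi(|z|)) = 1.000000.
Step 6: alpha = 0.05. fail to reject H0.

R = 7, z = 0.0000, p = 1.000000, fail to reject H0.


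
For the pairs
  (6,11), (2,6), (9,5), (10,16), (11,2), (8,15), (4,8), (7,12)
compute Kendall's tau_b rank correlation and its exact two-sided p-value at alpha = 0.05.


Step 1: Enumerate the 28 unordered pairs (i,j) with i<j and classify each by sign(x_j-x_i) * sign(y_j-y_i).
  (1,2):dx=-4,dy=-5->C; (1,3):dx=+3,dy=-6->D; (1,4):dx=+4,dy=+5->C; (1,5):dx=+5,dy=-9->D
  (1,6):dx=+2,dy=+4->C; (1,7):dx=-2,dy=-3->C; (1,8):dx=+1,dy=+1->C; (2,3):dx=+7,dy=-1->D
  (2,4):dx=+8,dy=+10->C; (2,5):dx=+9,dy=-4->D; (2,6):dx=+6,dy=+9->C; (2,7):dx=+2,dy=+2->C
  (2,8):dx=+5,dy=+6->C; (3,4):dx=+1,dy=+11->C; (3,5):dx=+2,dy=-3->D; (3,6):dx=-1,dy=+10->D
  (3,7):dx=-5,dy=+3->D; (3,8):dx=-2,dy=+7->D; (4,5):dx=+1,dy=-14->D; (4,6):dx=-2,dy=-1->C
  (4,7):dx=-6,dy=-8->C; (4,8):dx=-3,dy=-4->C; (5,6):dx=-3,dy=+13->D; (5,7):dx=-7,dy=+6->D
  (5,8):dx=-4,dy=+10->D; (6,7):dx=-4,dy=-7->C; (6,8):dx=-1,dy=-3->C; (7,8):dx=+3,dy=+4->C
Step 2: C = 16, D = 12, total pairs = 28.
Step 3: tau = (C - D)/(n(n-1)/2) = (16 - 12)/28 = 0.142857.
Step 4: Exact two-sided p-value (enumerate n! = 40320 permutations of y under H0): p = 0.719544.
Step 5: alpha = 0.05. fail to reject H0.

tau_b = 0.1429 (C=16, D=12), p = 0.719544, fail to reject H0.


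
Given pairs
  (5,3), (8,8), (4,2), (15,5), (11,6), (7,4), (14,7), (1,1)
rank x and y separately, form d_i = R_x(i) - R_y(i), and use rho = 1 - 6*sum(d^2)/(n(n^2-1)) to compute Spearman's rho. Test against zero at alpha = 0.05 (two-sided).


Step 1: Rank x and y separately (midranks; no ties here).
rank(x): 5->3, 8->5, 4->2, 15->8, 11->6, 7->4, 14->7, 1->1
rank(y): 3->3, 8->8, 2->2, 5->5, 6->6, 4->4, 7->7, 1->1
Step 2: d_i = R_x(i) - R_y(i); compute d_i^2.
  (3-3)^2=0, (5-8)^2=9, (2-2)^2=0, (8-5)^2=9, (6-6)^2=0, (4-4)^2=0, (7-7)^2=0, (1-1)^2=0
sum(d^2) = 18.
Step 3: rho = 1 - 6*18 / (8*(8^2 - 1)) = 1 - 108/504 = 0.785714.
Step 4: Under H0, t = rho * sqrt((n-2)/(1-rho^2)) = 3.1113 ~ t(6).
Step 5: Two-sided p-value from the t-distribution with 6 df = 0.020815.
Step 6: alpha = 0.05. reject H0.

rho = 0.7857, p = 0.020815, reject H0 at alpha = 0.05.


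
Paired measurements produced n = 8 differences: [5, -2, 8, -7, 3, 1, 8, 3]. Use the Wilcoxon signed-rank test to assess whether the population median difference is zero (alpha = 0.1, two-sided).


Step 1: Drop any zero differences (none here) and take |d_i|.
|d| = [5, 2, 8, 7, 3, 1, 8, 3]
Step 2: Midrank |d_i| (ties get averaged ranks).
ranks: |5|->5, |2|->2, |8|->7.5, |7|->6, |3|->3.5, |1|->1, |8|->7.5, |3|->3.5
Step 3: Attach original signs; sum ranks with positive sign and with negative sign.
W+ = 5 + 7.5 + 3.5 + 1 + 7.5 + 3.5 = 28
W- = 2 + 6 = 8
(Check: W+ + W- = 36 should equal n(n+1)/2 = 36.)
Step 4: Test statistic W = min(W+, W-) = 8.
Step 5: Ties in |d|, so use the tie-corrected normal approximation.
        E[W] = n(n+1)/4 = 8*9/4 = 18.
        Tie groups: |d|=3 (t=2), |d|=8 (t=2); sum(t^3 - t) = 12.
        Var[W] = n(n+1)(2n+1)/24 - sum(t^3-t)/48 = 1224/24 - 12/48 = 50.75.
        z = (W - E[W]) / sqrt(Var[W]) = (8 - 18) / 7.1239 = -1.4037.
        Two-sided p = 2*Phi(z) = 0.160401.
Step 6: alpha = 0.1. fail to reject H0.

W+ = 28, W- = 8, W = min = 8, p = 0.160401, fail to reject H0.


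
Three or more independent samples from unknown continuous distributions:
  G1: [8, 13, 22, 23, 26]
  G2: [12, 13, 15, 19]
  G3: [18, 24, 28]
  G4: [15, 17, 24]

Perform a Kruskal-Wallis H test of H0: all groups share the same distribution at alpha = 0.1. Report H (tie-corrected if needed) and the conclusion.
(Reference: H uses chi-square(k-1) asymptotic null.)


Step 1: Combine all N = 15 observations and assign midranks.
sorted (value, group, rank): (8,G1,1), (12,G2,2), (13,G1,3.5), (13,G2,3.5), (15,G2,5.5), (15,G4,5.5), (17,G4,7), (18,G3,8), (19,G2,9), (22,G1,10), (23,G1,11), (24,G3,12.5), (24,G4,12.5), (26,G1,14), (28,G3,15)
Step 2: Sum ranks within each group.
R_1 = 39.5 (n_1 = 5)
R_2 = 20 (n_2 = 4)
R_3 = 35.5 (n_3 = 3)
R_4 = 25 (n_4 = 3)
Step 3: H = 12/(N(N+1)) * sum(R_i^2/n_i) - 3(N+1)
     = 12/(15*16) * (39.5^2/5 + 20^2/4 + 35.5^2/3 + 25^2/3) - 3*16
     = 0.050000 * 1040.47 - 48
     = 4.023333.
Step 4: Ties present; correction factor C = 1 - 18/(15^3 - 15) = 0.994643. Corrected H = 4.023333 / 0.994643 = 4.045003.
Step 5: Under H0, H ~ chi^2(3); p-value = 0.256645.
Step 6: alpha = 0.1. fail to reject H0.

H = 4.0450, df = 3, p = 0.256645, fail to reject H0.


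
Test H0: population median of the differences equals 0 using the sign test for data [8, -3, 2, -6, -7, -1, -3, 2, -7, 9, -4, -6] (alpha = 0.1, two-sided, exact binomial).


Step 1: Discard zero differences. Original n = 12; n_eff = number of nonzero differences = 12.
Nonzero differences (with sign): +8, -3, +2, -6, -7, -1, -3, +2, -7, +9, -4, -6
Step 2: Count signs: positive = 4, negative = 8.
Step 3: Under H0: P(positive) = 0.5, so the number of positives S ~ Bin(12, 0.5).
Step 4: Two-sided exact p-value = sum of Bin(12,0.5) probabilities at or below the observed probability = 0.387695.
Step 5: alpha = 0.1. fail to reject H0.

n_eff = 12, pos = 4, neg = 8, p = 0.387695, fail to reject H0.


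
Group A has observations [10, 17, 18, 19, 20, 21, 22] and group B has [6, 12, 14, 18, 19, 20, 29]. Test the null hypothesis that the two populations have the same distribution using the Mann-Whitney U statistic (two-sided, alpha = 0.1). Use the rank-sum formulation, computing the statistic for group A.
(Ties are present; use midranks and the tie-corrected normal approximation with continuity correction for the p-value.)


Step 1: Combine and sort all 14 observations; assign midranks.
sorted (value, group): (6,Y), (10,X), (12,Y), (14,Y), (17,X), (18,X), (18,Y), (19,X), (19,Y), (20,X), (20,Y), (21,X), (22,X), (29,Y)
ranks: 6->1, 10->2, 12->3, 14->4, 17->5, 18->6.5, 18->6.5, 19->8.5, 19->8.5, 20->10.5, 20->10.5, 21->12, 22->13, 29->14
Step 2: Rank sum for X: R1 = 2 + 5 + 6.5 + 8.5 + 10.5 + 12 + 13 = 57.5.
Step 3: U_X = R1 - n1(n1+1)/2 = 57.5 - 7*8/2 = 57.5 - 28 = 29.5.
       U_Y = n1*n2 - U_X = 49 - 29.5 = 19.5.
Step 4: Ties are present, so use the tie-corrected normal approximation (with continuity correction) for the p-value.
Step 5: p-value = 0.564011; compare to alpha = 0.1. fail to reject H0.

U_X = 29.5, p = 0.564011, fail to reject H0 at alpha = 0.1.


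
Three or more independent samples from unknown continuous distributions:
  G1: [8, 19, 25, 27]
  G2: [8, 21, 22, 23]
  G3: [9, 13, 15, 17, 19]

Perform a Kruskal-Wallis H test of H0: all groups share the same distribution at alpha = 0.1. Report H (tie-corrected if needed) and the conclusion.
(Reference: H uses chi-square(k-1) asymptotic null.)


Step 1: Combine all N = 13 observations and assign midranks.
sorted (value, group, rank): (8,G1,1.5), (8,G2,1.5), (9,G3,3), (13,G3,4), (15,G3,5), (17,G3,6), (19,G1,7.5), (19,G3,7.5), (21,G2,9), (22,G2,10), (23,G2,11), (25,G1,12), (27,G1,13)
Step 2: Sum ranks within each group.
R_1 = 34 (n_1 = 4)
R_2 = 31.5 (n_2 = 4)
R_3 = 25.5 (n_3 = 5)
Step 3: H = 12/(N(N+1)) * sum(R_i^2/n_i) - 3(N+1)
     = 12/(13*14) * (34^2/4 + 31.5^2/4 + 25.5^2/5) - 3*14
     = 0.065934 * 667.112 - 42
     = 1.985440.
Step 4: Ties present; correction factor C = 1 - 12/(13^3 - 13) = 0.994505. Corrected H = 1.985440 / 0.994505 = 1.996409.
Step 5: Under H0, H ~ chi^2(2); p-value = 0.368541.
Step 6: alpha = 0.1. fail to reject H0.

H = 1.9964, df = 2, p = 0.368541, fail to reject H0.


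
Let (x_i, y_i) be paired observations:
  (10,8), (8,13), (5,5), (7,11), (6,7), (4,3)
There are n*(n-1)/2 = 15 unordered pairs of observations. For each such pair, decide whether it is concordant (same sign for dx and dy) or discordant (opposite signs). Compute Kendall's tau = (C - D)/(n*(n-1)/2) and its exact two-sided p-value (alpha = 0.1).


Step 1: Enumerate the 15 unordered pairs (i,j) with i<j and classify each by sign(x_j-x_i) * sign(y_j-y_i).
  (1,2):dx=-2,dy=+5->D; (1,3):dx=-5,dy=-3->C; (1,4):dx=-3,dy=+3->D; (1,5):dx=-4,dy=-1->C
  (1,6):dx=-6,dy=-5->C; (2,3):dx=-3,dy=-8->C; (2,4):dx=-1,dy=-2->C; (2,5):dx=-2,dy=-6->C
  (2,6):dx=-4,dy=-10->C; (3,4):dx=+2,dy=+6->C; (3,5):dx=+1,dy=+2->C; (3,6):dx=-1,dy=-2->C
  (4,5):dx=-1,dy=-4->C; (4,6):dx=-3,dy=-8->C; (5,6):dx=-2,dy=-4->C
Step 2: C = 13, D = 2, total pairs = 15.
Step 3: tau = (C - D)/(n(n-1)/2) = (13 - 2)/15 = 0.733333.
Step 4: Exact two-sided p-value (enumerate n! = 720 permutations of y under H0): p = 0.055556.
Step 5: alpha = 0.1. reject H0.

tau_b = 0.7333 (C=13, D=2), p = 0.055556, reject H0.


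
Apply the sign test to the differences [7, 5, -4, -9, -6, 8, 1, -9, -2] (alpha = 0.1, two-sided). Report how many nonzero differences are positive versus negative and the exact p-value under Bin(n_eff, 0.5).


Step 1: Discard zero differences. Original n = 9; n_eff = number of nonzero differences = 9.
Nonzero differences (with sign): +7, +5, -4, -9, -6, +8, +1, -9, -2
Step 2: Count signs: positive = 4, negative = 5.
Step 3: Under H0: P(positive) = 0.5, so the number of positives S ~ Bin(9, 0.5).
Step 4: Two-sided exact p-value = sum of Bin(9,0.5) probabilities at or below the observed probability = 1.000000.
Step 5: alpha = 0.1. fail to reject H0.

n_eff = 9, pos = 4, neg = 5, p = 1.000000, fail to reject H0.
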